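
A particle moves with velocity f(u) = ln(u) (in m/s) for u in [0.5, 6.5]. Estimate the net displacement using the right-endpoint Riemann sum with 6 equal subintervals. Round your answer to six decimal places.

7.655146

Δu = (6.5 − 0.5)/6 = 1.
Right endpoints: 1.5, 2.5, 3.5, 4.5, 5.5, 6.5.
f(1.5) ≈ 0.405465, f(2.5) ≈ 0.916291, f(3.5) ≈ 1.252763, f(4.5) ≈ 1.504077, f(5.5) ≈ 1.704748, f(6.5) ≈ 1.871802.
Sum = Δu · [f(1.5) + f(2.5) + f(3.5) + ...].
Sum ≈ 7.655146.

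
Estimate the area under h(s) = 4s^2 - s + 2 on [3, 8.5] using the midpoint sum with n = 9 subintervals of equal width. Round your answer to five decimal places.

761.52366

Δs = (8.5 − 3)/9 = 11/18.
Midpoints: 119/36, 47/12, 163/36, 185/36, 5.75, 229/36, 251/36, 91/12, 295/36.
h(119/36) = 6869/162, h(47/12) = 535/9, h(163/36) = 12875/162, h(185/36) = 8302/81, h(5.75) = 128.5, h(229/36) = 12757/81, h(251/36) = 30695/162, h(91/12) = 2020/9, h(295/36) = 42509/162.
Sum = Δs · [h(119/36) + h(47/12) + h(163/36) + ...].
Sum ≈ 761.52366.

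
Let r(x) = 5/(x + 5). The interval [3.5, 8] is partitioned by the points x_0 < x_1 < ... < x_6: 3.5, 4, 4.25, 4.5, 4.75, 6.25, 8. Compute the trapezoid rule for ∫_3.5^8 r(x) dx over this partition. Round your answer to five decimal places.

Subinterval widths: 0.5, 0.25, 0.25, 0.25, 1.5, 1.75.
r(3.5) = 10/17, r(4) = 5/9, r(4.25) = 20/37, r(4.5) = 10/19, r(4.75) = 20/39, r(6.25) = 4/9, r(8) = 5/13.
On each subinterval the trapezoid contributes (Δx_i/2)·[r(x_{i-1}) + r(x_i)].
Sum ≈ 2.12958.

2.12958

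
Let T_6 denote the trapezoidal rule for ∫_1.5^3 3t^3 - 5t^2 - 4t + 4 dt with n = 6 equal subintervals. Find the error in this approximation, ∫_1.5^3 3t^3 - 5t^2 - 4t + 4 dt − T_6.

-0.23828125

Exact integral: ∫_1.5^3 f(t) dt = 10.078125.
T_6 = 10.31640625.
Error = 10.078125 − 10.31640625 = -0.23828125.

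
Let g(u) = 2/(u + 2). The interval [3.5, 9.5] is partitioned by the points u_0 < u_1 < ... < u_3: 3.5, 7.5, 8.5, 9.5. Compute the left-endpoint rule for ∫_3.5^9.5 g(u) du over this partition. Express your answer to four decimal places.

1.8555

Subinterval widths: 4, 1, 1.
Left endpoints: 3.5, 7.5, 8.5.
g(3.5) = 4/11, g(7.5) = 4/19, g(8.5) = 4/21.
Sum = Σ Δu_i · g(u_i).
Sum ≈ 1.8555.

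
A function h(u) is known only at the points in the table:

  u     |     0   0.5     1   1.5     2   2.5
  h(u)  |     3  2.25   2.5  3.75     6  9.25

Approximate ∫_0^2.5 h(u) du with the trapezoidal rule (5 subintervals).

10.3125

Δu = 0.5.
T_5 = (0.5/2)·[3 + 2·2.25 + 2·2.5 + 2·3.75 + 2·6 + 9.25] = 10.3125.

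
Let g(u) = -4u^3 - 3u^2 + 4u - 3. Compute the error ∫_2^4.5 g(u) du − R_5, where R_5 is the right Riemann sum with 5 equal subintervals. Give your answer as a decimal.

97.1875

Exact integral: ∫_2^4.5 g(u) du = -452.1875.
R_5 = -549.375.
Error = -452.1875 − (-549.375) = 97.1875.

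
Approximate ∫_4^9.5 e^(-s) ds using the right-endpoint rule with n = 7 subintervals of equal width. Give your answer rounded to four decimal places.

Δs = (9.5 − 4)/7 = 11/14.
Right endpoints: 67/14, 39/7, 89/14, 50/7, 111/14, 61/7, 9.5.
f(67/14) ≈ 0.0083, f(39/7) ≈ 0.0038, f(89/14) ≈ 0.0017, f(50/7) ≈ 0.0008, f(111/14) ≈ 0.0004, f(61/7) ≈ 0.0002, f(9.5) ≈ 0.0001.
Sum = Δs · [f(67/14) + f(39/7) + f(89/14) + ...].
Sum ≈ 0.0120.

0.0120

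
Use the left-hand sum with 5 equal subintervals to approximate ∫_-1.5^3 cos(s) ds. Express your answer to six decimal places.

Δs = (3 − (-1.5))/5 = 0.9.
Left endpoints: -1.5, -0.6, 0.3, 1.2, 2.1.
f(-1.5) ≈ 0.070737, f(-0.6) ≈ 0.825336, f(0.3) ≈ 0.955336, f(1.2) ≈ 0.362358, f(2.1) ≈ -0.504846.
Sum = Δs · [f(-1.5) + f(-0.6) + f(0.3) + f(1.2) + f(2.1)].
Sum ≈ 1.538029.

1.538029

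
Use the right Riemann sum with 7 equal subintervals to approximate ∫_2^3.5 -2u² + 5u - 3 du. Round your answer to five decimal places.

Δu = (3.5 − 2)/7 = 3/14.
Right endpoints: 31/14, 17/7, 37/14, 20/7, 43/14, 23/7, 3.5.
f(31/14) = -85/49, f(17/7) = -130/49, f(37/14) = -184/49, f(20/7) = -247/49, f(43/14) = -319/49, f(23/7) = -400/49, f(3.5) = -10.
Sum = Δu · [f(31/14) + f(17/7) + f(37/14) + ...].
Sum ≈ -8.11224.

-8.11224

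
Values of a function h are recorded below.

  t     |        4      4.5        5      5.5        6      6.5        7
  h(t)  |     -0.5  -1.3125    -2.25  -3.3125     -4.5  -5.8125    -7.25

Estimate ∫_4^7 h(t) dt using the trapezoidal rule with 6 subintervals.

Δt = 0.5.
T_6 = (0.5/2)·[(-0.5) + 2·(-1.3125) + 2·(-2.25) + 2·(-3.3125) + 2·(-4.5) + 2·(-5.8125) + (-7.25)] = -10.53125.

-10.53125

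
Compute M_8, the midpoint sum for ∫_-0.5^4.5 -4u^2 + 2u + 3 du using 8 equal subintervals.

-86.015625

Δu = (4.5 − (-0.5))/8 = 0.625.
Midpoints: -0.1875, 0.4375, 1.0625, 1.6875, 2.3125, 2.9375, 3.5625, 4.1875.
f(-0.1875) = 2.484375, f(0.4375) = 3.109375, f(1.0625) = 0.609375, f(1.6875) = -5.015625, f(2.3125) = -13.765625, f(2.9375) = -25.640625, f(3.5625) = -40.640625, f(4.1875) = -58.765625.
Sum = Δu · [f(-0.1875) + f(0.4375) + f(1.0625) + ...].
Sum = -86.015625.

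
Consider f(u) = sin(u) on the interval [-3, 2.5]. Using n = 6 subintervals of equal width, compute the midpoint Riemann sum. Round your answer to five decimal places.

Δu = (2.5 − (-3))/6 = 11/12.
Midpoints: -61/24, -1.625, -17/24, 5/24, 1.125, 49/24.
f(-61/24) ≈ -0.56458, f(-1.625) ≈ -0.99853, f(-17/24) ≈ -0.65057, f(5/24) ≈ 0.20683, f(1.125) ≈ 0.90227, f(49/24) ≈ 0.89117.
Sum = Δu · [f(-61/24) + f(-1.625) + f(-17/24) + ...].
Sum ≈ -0.19563.

-0.19563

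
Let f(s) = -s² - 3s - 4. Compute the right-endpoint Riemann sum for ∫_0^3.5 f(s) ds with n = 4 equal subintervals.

-57.06640625

Δs = (3.5 − 0)/4 = 0.875.
Right endpoints: 0.875, 1.75, 2.625, 3.5.
f(0.875) = -7.390625, f(1.75) = -12.3125, f(2.625) = -18.765625, f(3.5) = -26.75.
Sum = Δs · [f(0.875) + f(1.75) + f(2.625) + f(3.5)].
Sum = -57.06640625.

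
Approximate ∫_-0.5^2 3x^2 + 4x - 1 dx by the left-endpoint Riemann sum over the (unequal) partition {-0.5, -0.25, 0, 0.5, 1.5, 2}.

6.109375

Subinterval widths: 0.25, 0.25, 0.5, 1, 0.5.
Left endpoints: -0.5, -0.25, 0, 0.5, 1.5.
f(-0.5) = -2.25, f(-0.25) = -1.8125, f(0) = -1, f(0.5) = 1.75, f(1.5) = 11.75.
Sum = Σ Δx_i · f(x_i).
Sum = 6.109375.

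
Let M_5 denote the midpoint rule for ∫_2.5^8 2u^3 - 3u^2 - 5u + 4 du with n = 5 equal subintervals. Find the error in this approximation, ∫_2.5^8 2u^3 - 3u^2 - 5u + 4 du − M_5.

15.805625

Exact integral: ∫_2.5^8 f(u) du = 1409.71875.
M_5 = 1393.913125.
Error = 1409.71875 − 1393.913125 = 15.805625.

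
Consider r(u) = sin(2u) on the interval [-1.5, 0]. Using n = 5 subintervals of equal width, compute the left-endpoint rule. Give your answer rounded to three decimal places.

-0.986

Δu = (0 − (-1.5))/5 = 0.3.
Left endpoints: -1.5, -1.2, -0.9, -0.6, -0.3.
r(-1.5) ≈ -0.141, r(-1.2) ≈ -0.675, r(-0.9) ≈ -0.974, r(-0.6) ≈ -0.932, r(-0.3) ≈ -0.565.
Sum = Δu · [r(-1.5) + r(-1.2) + r(-0.9) + r(-0.6) + r(-0.3)].
Sum ≈ -0.986.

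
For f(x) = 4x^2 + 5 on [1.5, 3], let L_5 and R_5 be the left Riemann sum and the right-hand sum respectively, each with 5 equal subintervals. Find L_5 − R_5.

-8.1

L_5 = 35.04.
R_5 = 43.14.
L_5 − R_5 = -8.1.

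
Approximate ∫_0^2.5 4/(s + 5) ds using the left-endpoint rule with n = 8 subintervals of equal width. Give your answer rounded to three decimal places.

Δs = (2.5 − 0)/8 = 0.3125.
Left endpoints: 0, 0.3125, 0.625, 0.9375, 1.25, 1.5625, 1.875, 2.1875.
f(0) = 0.8, f(0.3125) = 64/85, f(0.625) = 32/45, f(0.9375) = 64/95, f(1.25) = 0.64, f(1.5625) = 64/105, f(1.875) = 32/55, f(2.1875) = 64/115.
Sum = Δs · [f(0) + f(0.3125) + f(0.625) + ...].
Sum ≈ 1.664.

1.664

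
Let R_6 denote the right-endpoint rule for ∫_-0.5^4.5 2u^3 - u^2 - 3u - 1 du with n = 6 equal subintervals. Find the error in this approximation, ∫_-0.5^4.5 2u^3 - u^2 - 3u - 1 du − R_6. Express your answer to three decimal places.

-67.824

Exact integral: ∫_-0.5^4.5 f(u) du ≈ 139.58333.
R_6 ≈ 207.40741.
Error ≈ 139.58333 − 207.40741 ≈ -67.824.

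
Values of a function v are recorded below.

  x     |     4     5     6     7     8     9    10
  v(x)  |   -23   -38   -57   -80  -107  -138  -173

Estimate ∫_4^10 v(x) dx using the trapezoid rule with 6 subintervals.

Δx = 1.
T_6 = (1/2)·[(-23) + 2·(-38) + 2·(-57) + 2·(-80) + 2·(-107) + 2·(-138) + (-173)] = -518.

-518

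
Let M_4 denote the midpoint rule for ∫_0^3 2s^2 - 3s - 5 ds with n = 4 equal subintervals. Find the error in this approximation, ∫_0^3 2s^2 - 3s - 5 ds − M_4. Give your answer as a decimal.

Exact integral: ∫_0^3 f(s) ds = -10.5.
M_4 = -10.78125.
Error = -10.5 − (-10.78125) = 0.28125.

0.28125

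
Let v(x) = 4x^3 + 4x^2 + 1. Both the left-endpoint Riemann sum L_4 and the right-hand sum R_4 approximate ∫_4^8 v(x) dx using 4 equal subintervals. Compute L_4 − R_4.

L_4 = 3500.
R_4 = 5484.
L_4 − R_4 = -1984.

-1984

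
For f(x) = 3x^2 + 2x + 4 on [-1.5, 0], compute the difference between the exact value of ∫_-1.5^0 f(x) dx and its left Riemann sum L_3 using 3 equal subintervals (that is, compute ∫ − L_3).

Exact integral: ∫_-1.5^0 f(x) dx = 7.125.
L_3 = 8.25.
Error = 7.125 − 8.25 = -1.125.

-1.125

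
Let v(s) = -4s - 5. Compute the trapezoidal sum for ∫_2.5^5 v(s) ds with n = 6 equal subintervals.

Δs = (5 − 2.5)/6 = 5/12.
v(2.5) = -15, v(35/12) = -50/3, v(10/3) = -55/3, v(3.75) = -20, v(25/6) = -65/3, v(55/12) = -70/3, v(5) = -25.
T_6 = (Δs/2)·[v(s_0) + 2v(s_1) + ... + 2v(s_{5}) + v(s_6)].
Sum = -50.

-50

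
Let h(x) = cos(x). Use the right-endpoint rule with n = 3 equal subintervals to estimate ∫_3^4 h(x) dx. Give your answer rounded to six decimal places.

-0.833535

Δx = (4 − 3)/3 = 1/3.
Right endpoints: 10/3, 11/3, 4.
h(10/3) ≈ -0.981674, h(11/3) ≈ -0.865287, h(4) ≈ -0.653644.
Sum = Δx · [h(10/3) + h(11/3) + h(4)].
Sum ≈ -0.833535.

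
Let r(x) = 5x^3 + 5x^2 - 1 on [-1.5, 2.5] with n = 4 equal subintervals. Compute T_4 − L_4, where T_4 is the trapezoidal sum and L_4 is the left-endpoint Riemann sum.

T_4 = 78.5.
L_4 = 21.
T_4 − L_4 = 57.5.

57.5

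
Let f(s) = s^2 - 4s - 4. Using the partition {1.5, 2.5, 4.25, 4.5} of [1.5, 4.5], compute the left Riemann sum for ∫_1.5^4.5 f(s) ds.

-22.046875

Subinterval widths: 1, 1.75, 0.25.
Left endpoints: 1.5, 2.5, 4.25.
f(1.5) = -7.75, f(2.5) = -7.75, f(4.25) = -2.9375.
Sum = Σ Δs_i · f(s_i).
Sum = -22.046875.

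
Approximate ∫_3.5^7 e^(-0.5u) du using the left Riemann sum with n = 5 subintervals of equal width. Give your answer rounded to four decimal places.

Δu = (7 − 3.5)/5 = 0.7.
Left endpoints: 3.5, 4.2, 4.9, 5.6, 6.3.
f(3.5) ≈ 0.1738, f(4.2) ≈ 0.1225, f(4.9) ≈ 0.0863, f(5.6) ≈ 0.0608, f(6.3) ≈ 0.0429.
Sum = Δu · [f(3.5) + f(4.2) + f(4.9) + f(5.6) + f(6.3)].
Sum ≈ 0.3403.

0.3403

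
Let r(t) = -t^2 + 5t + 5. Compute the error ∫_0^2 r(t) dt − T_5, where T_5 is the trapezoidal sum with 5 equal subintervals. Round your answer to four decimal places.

0.0533

Exact integral: ∫_0^2 r(t) dt ≈ 17.333333.
T_5 = 17.28.
Error ≈ 17.333333 − 17.28 ≈ 0.0533.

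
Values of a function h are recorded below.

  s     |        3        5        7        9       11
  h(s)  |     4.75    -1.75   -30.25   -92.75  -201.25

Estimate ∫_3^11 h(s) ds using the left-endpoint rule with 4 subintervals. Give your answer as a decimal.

-240

Δs = 2.
Sum = 2·[4.75 + (-1.75) + (-30.25) + (-92.75)] = -240.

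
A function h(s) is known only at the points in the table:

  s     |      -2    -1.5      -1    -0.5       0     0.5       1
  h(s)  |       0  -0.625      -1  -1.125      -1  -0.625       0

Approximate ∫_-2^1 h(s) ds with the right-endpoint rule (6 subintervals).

-2.1875

Δs = 0.5.
Sum = 0.5·[(-0.625) + (-1) + (-1.125) + (-1) + (-0.625) + 0] = -2.1875.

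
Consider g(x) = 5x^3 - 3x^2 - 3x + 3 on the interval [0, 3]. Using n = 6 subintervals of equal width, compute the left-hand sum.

Δx = (3 − 0)/6 = 0.5.
Left endpoints: 0, 0.5, 1, 1.5, 2, 2.5.
g(0) = 3, g(0.5) = 1.375, g(1) = 2, g(1.5) = 8.625, g(2) = 25, g(2.5) = 54.875.
Sum = Δx · [g(0) + g(0.5) + g(1) + ...].
Sum = 47.4375.

47.4375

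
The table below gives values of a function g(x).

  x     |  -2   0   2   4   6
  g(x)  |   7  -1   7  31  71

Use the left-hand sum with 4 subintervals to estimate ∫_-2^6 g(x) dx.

Δx = 2.
Sum = 2·[7 + (-1) + 7 + 31] = 88.

88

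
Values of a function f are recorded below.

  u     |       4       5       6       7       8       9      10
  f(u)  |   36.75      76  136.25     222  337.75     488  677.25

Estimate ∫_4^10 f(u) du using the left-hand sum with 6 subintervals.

1296.75

Δu = 1.
Sum = 1·[36.75 + 76 + 136.25 + 222 + 337.75 + 488] = 1296.75.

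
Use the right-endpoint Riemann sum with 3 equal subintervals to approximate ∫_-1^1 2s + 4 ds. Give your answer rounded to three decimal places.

9.333

Δs = (1 − (-1))/3 = 2/3.
Right endpoints: -1/3, 1/3, 1.
f(-1/3) = 10/3, f(1/3) = 14/3, f(1) = 6.
Sum = Δs · [f(-1/3) + f(1/3) + f(1)].
Sum ≈ 9.333.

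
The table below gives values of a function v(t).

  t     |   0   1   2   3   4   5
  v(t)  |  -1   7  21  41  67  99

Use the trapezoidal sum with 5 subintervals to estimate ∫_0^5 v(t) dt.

Δt = 1.
T_5 = (1/2)·[(-1) + 2·7 + 2·21 + 2·41 + 2·67 + 99] = 185.

185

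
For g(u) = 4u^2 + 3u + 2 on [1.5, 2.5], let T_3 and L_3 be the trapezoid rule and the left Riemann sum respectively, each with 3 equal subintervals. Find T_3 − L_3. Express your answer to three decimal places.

3.167

T_3 ≈ 24.40741.
L_3 ≈ 21.24074.
T_3 − L_3 ≈ 3.167.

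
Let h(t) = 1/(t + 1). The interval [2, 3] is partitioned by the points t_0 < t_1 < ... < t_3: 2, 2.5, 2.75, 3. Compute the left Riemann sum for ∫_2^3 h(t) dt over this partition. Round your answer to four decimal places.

Subinterval widths: 0.5, 0.25, 0.25.
Left endpoints: 2, 2.5, 2.75.
h(2) = 1/3, h(2.5) = 2/7, h(2.75) = 4/15.
Sum = Σ Δt_i · h(t_i).
Sum ≈ 0.3048.

0.3048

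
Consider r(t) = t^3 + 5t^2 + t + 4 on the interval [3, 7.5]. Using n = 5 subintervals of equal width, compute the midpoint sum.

Δt = (7.5 − 3)/5 = 0.9.
Midpoints: 3.45, 4.35, 5.25, 6.15, 7.05.
r(3.45) = 108.026125, r(4.35) = 185.275375, r(5.25) = 291.765625, r(6.15) = 431.870875, r(7.05) = 609.965125.
Sum = Δt · [r(3.45) + r(4.35) + r(5.25) + r(6.15) + r(7.05)].
Sum = 1464.2128125.

1464.2128125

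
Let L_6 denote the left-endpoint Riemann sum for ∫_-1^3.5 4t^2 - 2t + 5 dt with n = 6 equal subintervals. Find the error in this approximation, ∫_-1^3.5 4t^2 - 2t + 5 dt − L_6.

11.8125

Exact integral: ∫_-1^3.5 f(t) dt = 69.75.
L_6 = 57.9375.
Error = 69.75 − 57.9375 = 11.8125.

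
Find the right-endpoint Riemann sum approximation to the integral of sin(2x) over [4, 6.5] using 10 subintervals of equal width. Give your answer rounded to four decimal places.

-0.5866

Δx = (6.5 − 4)/10 = 0.25.
Right endpoints: 4.25, 4.5, 4.75, 5, 5.25, 5.5, 5.75, 6, 6.25, 6.5.
f(4.25) ≈ 0.7985, f(4.5) ≈ 0.4121, f(4.75) ≈ -0.0752, f(5) ≈ -0.5440, f(5.25) ≈ -0.8797, f(5.5) ≈ -1.0000, f(5.75) ≈ -0.8755, f(6) ≈ -0.5366, f(6.25) ≈ -0.0663, f(6.5) ≈ 0.4202.
Sum = Δx · [f(4.25) + f(4.5) + f(4.75) + ...].
Sum ≈ -0.5866.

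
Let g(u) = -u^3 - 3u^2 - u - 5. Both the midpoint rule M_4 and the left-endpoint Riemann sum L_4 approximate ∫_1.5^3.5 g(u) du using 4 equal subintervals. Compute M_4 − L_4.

M_4 = -90.3125.
L_4 = -73.75.
M_4 − L_4 = -16.5625.

-16.5625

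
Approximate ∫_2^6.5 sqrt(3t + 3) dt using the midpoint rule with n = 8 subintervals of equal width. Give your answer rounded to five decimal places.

17.71950

Δt = (6.5 − 2)/8 = 0.5625.
Midpoints: 2.28125, 2.84375, 3.40625, 3.96875, 4.53125, 5.09375, 5.65625, 6.21875.
f(2.28125) ≈ 3.13748, f(2.84375) ≈ 3.39577, f(3.40625) ≈ 3.63576, f(3.96875) ≈ 3.86086, f(4.53125) ≈ 4.07354, f(5.09375) ≈ 4.27566, f(5.65625) ≈ 4.46864, f(6.21875) ≈ 4.65363.
Sum = Δt · [f(2.28125) + f(2.84375) + f(3.40625) + ...].
Sum ≈ 17.71950.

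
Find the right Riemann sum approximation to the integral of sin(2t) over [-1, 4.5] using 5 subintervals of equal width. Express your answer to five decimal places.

0.86534

Δt = (4.5 − (-1))/5 = 1.1.
Right endpoints: 0.1, 1.2, 2.3, 3.4, 4.5.
f(0.1) ≈ 0.19867, f(1.2) ≈ 0.67546, f(2.3) ≈ -0.99369, f(3.4) ≈ 0.49411, f(4.5) ≈ 0.41212.
Sum = Δt · [f(0.1) + f(1.2) + f(2.3) + f(3.4) + f(4.5)].
Sum ≈ 0.86534.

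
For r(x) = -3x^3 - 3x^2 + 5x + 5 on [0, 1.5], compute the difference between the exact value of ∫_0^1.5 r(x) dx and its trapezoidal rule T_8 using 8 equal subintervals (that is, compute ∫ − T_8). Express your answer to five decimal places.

0.08569

Exact integral: ∫_0^1.5 r(x) dx = 5.953125.
T_8 ≈ 5.8674316.
Error ≈ 5.953125 − 5.8674316 ≈ 0.08569.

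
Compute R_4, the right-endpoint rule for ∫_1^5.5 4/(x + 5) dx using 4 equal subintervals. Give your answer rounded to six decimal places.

Δx = (5.5 − 1)/4 = 1.125.
Right endpoints: 2.125, 3.25, 4.375, 5.5.
f(2.125) = 32/57, f(3.25) = 16/33, f(4.375) = 32/75, f(5.5) = 8/21.
Sum = Δx · [f(2.125) + f(3.25) + f(4.375) + f(5.5)].
Sum ≈ 2.085605.

2.085605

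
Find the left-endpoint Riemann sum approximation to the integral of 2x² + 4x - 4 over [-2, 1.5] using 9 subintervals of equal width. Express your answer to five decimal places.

Δx = (1.5 − (-2))/9 = 7/18.
Left endpoints: -2, -29/18, -11/9, -5/6, -4/9, -1/18, 1/3, 13/18, 10/9.
f(-2) = -4, f(-29/18) = -851/162, f(-11/9) = -478/81, f(-5/6) = -107/18, f(-4/9) = -436/81, f(-1/18) = -683/162, f(1/3) = -22/9, f(13/18) = -11/162, f(10/9) = 236/81.
Sum = Δx · [f(-2) + f(-29/18) + f(-11/9) + ...].
Sum ≈ -11.78189.

-11.78189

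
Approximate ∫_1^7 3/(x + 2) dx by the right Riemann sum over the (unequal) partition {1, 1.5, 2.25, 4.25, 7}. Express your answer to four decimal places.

2.8346

Subinterval widths: 0.5, 0.75, 2, 2.75.
Right endpoints: 1.5, 2.25, 4.25, 7.
f(1.5) = 6/7, f(2.25) = 12/17, f(4.25) = 0.48, f(7) = 1/3.
Sum = Σ Δx_i · f(x_i).
Sum ≈ 2.8346.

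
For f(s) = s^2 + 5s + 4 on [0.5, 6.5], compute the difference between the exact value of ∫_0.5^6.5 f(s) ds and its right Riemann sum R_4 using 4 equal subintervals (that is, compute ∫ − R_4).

-56.25

Exact integral: ∫_0.5^6.5 f(s) ds = 220.5.
R_4 = 276.75.
Error = 220.5 − 276.75 = -56.25.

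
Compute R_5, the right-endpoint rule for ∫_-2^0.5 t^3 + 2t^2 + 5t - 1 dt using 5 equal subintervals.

Δt = (0.5 − (-2))/5 = 0.5.
Right endpoints: -1.5, -1, -0.5, 0, 0.5.
f(-1.5) = -7.375, f(-1) = -5, f(-0.5) = -3.125, f(0) = -1, f(0.5) = 2.125.
Sum = Δt · [f(-1.5) + f(-1) + f(-0.5) + f(0) + f(0.5)].
Sum = -7.1875.

-7.1875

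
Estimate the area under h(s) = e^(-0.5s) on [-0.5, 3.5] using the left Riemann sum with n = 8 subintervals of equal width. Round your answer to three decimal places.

Δs = (3.5 − (-0.5))/8 = 0.5.
Left endpoints: -0.5, 0, 0.5, 1, 1.5, 2, 2.5, 3.
h(-0.5) ≈ 1.284, h(0) ≈ 1.000, h(0.5) ≈ 0.779, h(1) ≈ 0.607, h(1.5) ≈ 0.472, h(2) ≈ 0.368, h(2.5) ≈ 0.287, h(3) ≈ 0.223.
Sum = Δs · [h(-0.5) + h(0) + h(0.5) + ...].
Sum ≈ 2.510.

2.510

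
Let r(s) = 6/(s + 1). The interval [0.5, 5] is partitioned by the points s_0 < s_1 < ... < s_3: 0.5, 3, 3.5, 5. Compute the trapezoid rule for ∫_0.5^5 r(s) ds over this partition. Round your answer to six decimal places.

Subinterval widths: 2.5, 0.5, 1.5.
r(0.5) = 4, r(3) = 1.5, r(3.5) = 4/3, r(5) = 1.
On each subinterval the trapezoid contributes (Δs_i/2)·[r(s_{i-1}) + r(s_i)].
Sum ≈ 9.333333.

9.333333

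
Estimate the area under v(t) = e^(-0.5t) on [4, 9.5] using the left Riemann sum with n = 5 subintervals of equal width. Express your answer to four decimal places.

Δt = (9.5 − 4)/5 = 1.1.
Left endpoints: 4, 5.1, 6.2, 7.3, 8.4.
v(4) ≈ 0.1353, v(5.1) ≈ 0.0781, v(6.2) ≈ 0.0450, v(7.3) ≈ 0.0260, v(8.4) ≈ 0.0150.
Sum = Δt · [v(4) + v(5.1) + v(6.2) + v(7.3) + v(8.4)].
Sum ≈ 0.3294.

0.3294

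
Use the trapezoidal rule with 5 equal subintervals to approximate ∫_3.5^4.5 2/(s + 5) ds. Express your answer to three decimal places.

Δs = (4.5 − 3.5)/5 = 0.2.
f(3.5) = 4/17, f(3.7) = 20/87, f(3.9) = 20/89, f(4.1) = 20/91, f(4.3) = 20/93, f(4.5) = 4/19.
T_5 = (Δs/2)·[f(s_0) + 2f(s_1) + ... + 2f(s_{4}) + f(s_5)].
Sum ≈ 0.222.

0.222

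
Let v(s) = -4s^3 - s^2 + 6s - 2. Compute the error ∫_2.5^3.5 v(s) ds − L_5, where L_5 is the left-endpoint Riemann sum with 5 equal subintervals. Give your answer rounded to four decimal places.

Exact integral: ∫_2.5^3.5 v(s) ds ≈ -104.083333.
L_5 = -93.43.
Error ≈ -104.083333 − (-93.43) ≈ -10.6533.

-10.6533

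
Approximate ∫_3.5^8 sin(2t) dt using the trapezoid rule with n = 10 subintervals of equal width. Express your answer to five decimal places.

0.79722

Δt = (8 − 3.5)/10 = 0.45.
f(3.5) ≈ 0.65699, f(3.95) ≈ 0.99894, f(4.4) ≈ 0.58492, f(4.85) ≈ -0.27176, f(5.3) ≈ -0.92278, f(5.75) ≈ -0.87545, f(6.2) ≈ -0.16560, f(6.65) ≈ 0.66957, f(7.1) ≈ 0.99803, f(7.55) ≈ 0.57120, f(8) ≈ -0.28790.
T_10 = (Δt/2)·[f(t_0) + 2f(t_1) + ... + 2f(t_{9}) + f(t_10)].
Sum ≈ 0.79722.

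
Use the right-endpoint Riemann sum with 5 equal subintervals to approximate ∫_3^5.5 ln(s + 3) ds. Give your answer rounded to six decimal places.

5.026062

Δs = (5.5 − 3)/5 = 0.5.
Right endpoints: 3.5, 4, 4.5, 5, 5.5.
f(3.5) ≈ 1.871802, f(4) ≈ 1.945910, f(4.5) ≈ 2.014903, f(5) ≈ 2.079442, f(5.5) ≈ 2.140066.
Sum = Δs · [f(3.5) + f(4) + f(4.5) + f(5) + f(5.5)].
Sum ≈ 5.026062.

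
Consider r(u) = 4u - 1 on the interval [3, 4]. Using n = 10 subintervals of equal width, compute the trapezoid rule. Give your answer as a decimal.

13

Δu = (4 − 3)/10 = 0.1.
r(3) = 11, r(3.1) = 11.4, r(3.2) = 11.8, r(3.3) = 12.2, r(3.4) = 12.6, r(3.5) = 13, r(3.6) = 13.4, r(3.7) = 13.8, r(3.8) = 14.2, r(3.9) = 14.6, r(4) = 15.
T_10 = (Δu/2)·[r(u_0) + 2r(u_1) + ... + 2r(u_{9}) + r(u_10)].
Sum = 13.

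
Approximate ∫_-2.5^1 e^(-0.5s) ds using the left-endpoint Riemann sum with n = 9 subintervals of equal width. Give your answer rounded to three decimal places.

Δs = (1 − (-2.5))/9 = 7/18.
Left endpoints: -2.5, -19/9, -31/18, -4/3, -17/18, -5/9, -1/6, 2/9, 11/18.
f(-2.5) ≈ 3.490, f(-19/9) ≈ 2.874, f(-31/18) ≈ 2.366, f(-4/3) ≈ 1.948, f(-17/18) ≈ 1.604, f(-5/9) ≈ 1.320, f(-1/6) ≈ 1.087, f(2/9) ≈ 0.895, f(11/18) ≈ 0.737.
Sum = Δs · [f(-2.5) + f(-19/9) + f(-31/18) + ...].
Sum ≈ 6.347.

6.347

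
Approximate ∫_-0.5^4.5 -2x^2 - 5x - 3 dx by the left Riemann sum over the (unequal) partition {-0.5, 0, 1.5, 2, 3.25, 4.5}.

-89.21875

Subinterval widths: 0.5, 1.5, 0.5, 1.25, 1.25.
Left endpoints: -0.5, 0, 1.5, 2, 3.25.
f(-0.5) = -1, f(0) = -3, f(1.5) = -15, f(2) = -21, f(3.25) = -40.375.
Sum = Σ Δx_i · f(x_i).
Sum = -89.21875.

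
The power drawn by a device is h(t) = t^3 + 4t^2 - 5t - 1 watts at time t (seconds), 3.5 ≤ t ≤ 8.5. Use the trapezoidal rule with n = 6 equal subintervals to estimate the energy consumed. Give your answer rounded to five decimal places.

Δt = (8.5 − 3.5)/6 = 5/6.
h(3.5) = 73.375, h(13/3) = 3613/27, h(31/6) = 47059/216, h(6) = 329, h(41/6) = 101669/216, h(23/3) = 17453/27, h(8.5) = 859.625.
T_6 = (Δt/2)·[h(t_0) + 2h(t_1) + ... + 2h(t_{5}) + h(t_6)].
Sum ≈ 1886.89815.

1886.89815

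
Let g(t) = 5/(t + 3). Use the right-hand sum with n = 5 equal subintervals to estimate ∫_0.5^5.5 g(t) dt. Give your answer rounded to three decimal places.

Δt = (5.5 − 0.5)/5 = 1.
Right endpoints: 1.5, 2.5, 3.5, 4.5, 5.5.
g(1.5) = 10/9, g(2.5) = 10/11, g(3.5) = 10/13, g(4.5) = 2/3, g(5.5) = 10/17.
Sum = Δt · [g(1.5) + g(2.5) + g(3.5) + g(4.5) + g(5.5)].
Sum ≈ 4.044.

4.044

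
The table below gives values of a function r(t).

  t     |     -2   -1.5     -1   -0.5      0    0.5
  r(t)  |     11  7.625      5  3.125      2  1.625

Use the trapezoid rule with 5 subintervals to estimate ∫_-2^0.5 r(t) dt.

Δt = 0.5.
T_5 = (0.5/2)·[11 + 2·7.625 + 2·5 + 2·3.125 + 2·2 + 1.625] = 12.03125.

12.03125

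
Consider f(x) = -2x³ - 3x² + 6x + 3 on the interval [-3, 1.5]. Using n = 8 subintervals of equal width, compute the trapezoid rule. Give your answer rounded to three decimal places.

1.200

Δx = (1.5 − (-3))/8 = 0.5625.
f(-3) = 12, f(-2.4375) = -993/2048, f(-1.875) = -5.61328125, f(-1.3125) = -11307/2048, f(-0.75) = -2.34375, f(-0.1875) = 3651/2048, f(0.375) = 4.72265625, f(0.9375) = 8889/2048, f(1.5) = -1.5.
T_8 = (Δx/2)·[f(x_0) + 2f(x_1) + ... + 2f(x_{7}) + f(x_8)].
Sum ≈ 1.200.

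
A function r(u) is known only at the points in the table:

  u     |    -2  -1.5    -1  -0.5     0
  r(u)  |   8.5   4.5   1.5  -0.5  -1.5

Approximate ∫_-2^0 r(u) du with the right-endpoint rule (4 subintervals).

2

Δu = 0.5.
Sum = 0.5·[4.5 + 1.5 + (-0.5) + (-1.5)] = 2.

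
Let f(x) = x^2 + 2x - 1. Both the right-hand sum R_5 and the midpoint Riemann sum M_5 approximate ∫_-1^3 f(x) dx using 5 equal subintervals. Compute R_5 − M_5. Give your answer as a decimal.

7.04

R_5 = 20.16.
M_5 = 13.12.
R_5 − M_5 = 7.04.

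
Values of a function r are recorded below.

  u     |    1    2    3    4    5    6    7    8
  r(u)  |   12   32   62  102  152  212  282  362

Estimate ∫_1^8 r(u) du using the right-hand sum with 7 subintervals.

1204

Δu = 1.
Sum = 1·[32 + 62 + 102 + 152 + 212 + 282 + 362] = 1204.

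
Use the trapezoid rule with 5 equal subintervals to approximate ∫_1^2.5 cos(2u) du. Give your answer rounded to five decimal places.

-0.90592

Δu = (2.5 − 1)/5 = 0.3.
f(1) ≈ -0.41615, f(1.3) ≈ -0.85689, f(1.6) ≈ -0.99829, f(1.9) ≈ -0.79097, f(2.2) ≈ -0.30733, f(2.5) ≈ 0.28366.
T_5 = (Δu/2)·[f(u_0) + 2f(u_1) + ... + 2f(u_{4}) + f(u_5)].
Sum ≈ -0.90592.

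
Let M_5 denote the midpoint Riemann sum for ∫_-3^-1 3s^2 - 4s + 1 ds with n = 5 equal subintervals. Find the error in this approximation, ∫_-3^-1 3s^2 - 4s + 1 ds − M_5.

Exact integral: ∫_-3^-1 f(s) ds = 44.
M_5 = 43.92.
Error = 44 − 43.92 = 0.08.

0.08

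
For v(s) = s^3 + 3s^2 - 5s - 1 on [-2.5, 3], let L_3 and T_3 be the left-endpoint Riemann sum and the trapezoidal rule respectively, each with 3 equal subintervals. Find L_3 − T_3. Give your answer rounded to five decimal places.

-21.42708

L_3 ≈ 30.8611111.
T_3 ≈ 52.2881944.
L_3 − T_3 ≈ -21.42708.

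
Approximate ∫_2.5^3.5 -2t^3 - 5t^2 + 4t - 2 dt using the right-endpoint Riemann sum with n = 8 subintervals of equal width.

-96.0078125

Δt = (3.5 − 2.5)/8 = 0.125.
Right endpoints: 2.625, 2.75, 2.875, 3, 3.125, 3.25, 3.375, 3.5.
f(2.625) = -62.12890625, f(2.75) = -70.40625, f(2.875) = -79.35546875, f(3) = -89, f(3.125) = -99.36328125, f(3.25) = -110.46875, f(3.375) = -122.33984375, f(3.5) = -135.
Sum = Δt · [f(2.625) + f(2.75) + f(2.875) + ...].
Sum = -96.0078125.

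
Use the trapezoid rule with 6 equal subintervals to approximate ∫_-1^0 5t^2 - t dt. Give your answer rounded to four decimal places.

2.1898

Δt = (0 − (-1))/6 = 1/6.
f(-1) = 6, f(-5/6) = 155/36, f(-2/3) = 26/9, f(-0.5) = 1.75, f(-1/3) = 8/9, f(-1/6) = 11/36, f(0) = 0.
T_6 = (Δt/2)·[f(t_0) + 2f(t_1) + ... + 2f(t_{5}) + f(t_6)].
Sum ≈ 2.1898.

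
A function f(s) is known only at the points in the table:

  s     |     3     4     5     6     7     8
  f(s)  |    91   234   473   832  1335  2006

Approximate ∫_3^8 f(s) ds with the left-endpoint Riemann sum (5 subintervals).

2965

Δs = 1.
Sum = 1·[91 + 234 + 473 + 832 + 1335] = 2965.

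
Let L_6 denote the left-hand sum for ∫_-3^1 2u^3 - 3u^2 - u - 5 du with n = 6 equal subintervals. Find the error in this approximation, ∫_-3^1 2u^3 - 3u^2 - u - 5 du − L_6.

28

Exact integral: ∫_-3^1 f(u) du = -84.
L_6 = -112.
Error = -84 − (-112) = 28.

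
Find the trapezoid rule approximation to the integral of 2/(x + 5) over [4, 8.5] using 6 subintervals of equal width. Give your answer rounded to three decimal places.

0.812

Δx = (8.5 − 4)/6 = 0.75.
f(4) = 2/9, f(4.75) = 8/39, f(5.5) = 4/21, f(6.25) = 8/45, f(7) = 1/6, f(7.75) = 8/51, f(8.5) = 4/27.
T_6 = (Δx/2)·[f(x_0) + 2f(x_1) + ... + 2f(x_{5}) + f(x_6)].
Sum ≈ 0.812.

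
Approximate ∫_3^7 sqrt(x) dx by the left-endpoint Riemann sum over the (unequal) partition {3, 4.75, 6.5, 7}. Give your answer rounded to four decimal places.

Subinterval widths: 1.75, 1.75, 0.5.
Left endpoints: 3, 4.75, 6.5.
f(3) ≈ 1.7321, f(4.75) ≈ 2.1794, f(6.5) ≈ 2.5495.
Sum = Σ Δx_i · f(x_i).
Sum ≈ 8.1199.

8.1199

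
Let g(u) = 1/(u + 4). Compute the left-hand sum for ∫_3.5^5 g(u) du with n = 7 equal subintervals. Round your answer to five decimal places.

Δu = (5 − 3.5)/7 = 3/14.
Left endpoints: 3.5, 26/7, 55/14, 29/7, 61/14, 32/7, 67/14.
g(3.5) = 2/15, g(26/7) = 7/54, g(55/14) = 14/111, g(29/7) = 7/57, g(61/14) = 14/117, g(32/7) = 7/60, g(67/14) = 14/123.
Sum = Δu · [g(3.5) + g(26/7) + g(55/14) + ...].
Sum ≈ 0.18472.

0.18472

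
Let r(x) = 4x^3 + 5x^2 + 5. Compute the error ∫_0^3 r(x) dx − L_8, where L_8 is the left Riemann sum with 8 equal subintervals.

27.0703125

Exact integral: ∫_0^3 r(x) dx = 141.
L_8 = 113.9296875.
Error = 141 − 113.9296875 = 27.0703125.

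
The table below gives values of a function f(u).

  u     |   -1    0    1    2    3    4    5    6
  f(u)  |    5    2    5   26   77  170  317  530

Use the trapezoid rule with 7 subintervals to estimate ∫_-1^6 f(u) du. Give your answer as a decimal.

864.5

Δu = 1.
T_7 = (1/2)·[5 + 2·2 + 2·5 + 2·26 + 2·77 + 2·170 + 2·317 + 530] = 864.5.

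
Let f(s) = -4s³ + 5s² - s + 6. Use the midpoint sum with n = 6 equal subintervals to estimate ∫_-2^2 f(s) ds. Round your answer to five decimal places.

49.92593

Δs = (2 − (-2))/6 = 2/3.
Midpoints: -5/3, -1, -1/3, 1/3, 1, 5/3.
f(-5/3) = 1082/27, f(-1) = 16, f(-1/3) = 190/27, f(1/3) = 164/27, f(1) = 6, f(5/3) = -8/27.
Sum = Δs · [f(-5/3) + f(-1) + f(-1/3) + ...].
Sum ≈ 49.92593.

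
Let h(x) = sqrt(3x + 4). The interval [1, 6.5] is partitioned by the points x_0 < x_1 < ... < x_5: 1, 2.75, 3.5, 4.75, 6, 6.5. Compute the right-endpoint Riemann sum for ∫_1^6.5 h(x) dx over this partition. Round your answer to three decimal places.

22.608

Subinterval widths: 1.75, 0.75, 1.25, 1.25, 0.5.
Right endpoints: 2.75, 3.5, 4.75, 6, 6.5.
h(2.75) ≈ 3.500, h(3.5) ≈ 3.808, h(4.75) ≈ 4.272, h(6) ≈ 4.690, h(6.5) ≈ 4.848.
Sum = Σ Δx_i · h(x_i).
Sum ≈ 22.608.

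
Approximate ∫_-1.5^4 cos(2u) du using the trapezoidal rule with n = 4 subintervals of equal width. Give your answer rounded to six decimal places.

0.154149

Δu = (4 − (-1.5))/4 = 1.375.
f(-1.5) ≈ -0.989992, f(-0.125) ≈ 0.968912, f(1.25) ≈ -0.801144, f(2.625) ≈ 0.512085, f(4) ≈ -0.145500.
T_4 = (Δu/2)·[f(u_0) + 2f(u_1) + 2f(u_2) + 2f(u_3) + f(u_4)].
Sum ≈ 0.154149.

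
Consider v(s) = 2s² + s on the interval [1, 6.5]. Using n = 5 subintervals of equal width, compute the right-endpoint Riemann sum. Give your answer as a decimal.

253.66

Δs = (6.5 − 1)/5 = 1.1.
Right endpoints: 2.1, 3.2, 4.3, 5.4, 6.5.
v(2.1) = 10.92, v(3.2) = 23.68, v(4.3) = 41.28, v(5.4) = 63.72, v(6.5) = 91.
Sum = Δs · [v(2.1) + v(3.2) + v(4.3) + v(5.4) + v(6.5)].
Sum = 253.66.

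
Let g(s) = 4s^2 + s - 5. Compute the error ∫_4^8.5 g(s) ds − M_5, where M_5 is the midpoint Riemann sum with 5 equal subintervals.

Exact integral: ∫_4^8.5 g(s) ds = 739.125.
M_5 = 737.91.
Error = 739.125 − 737.91 = 1.215.

1.215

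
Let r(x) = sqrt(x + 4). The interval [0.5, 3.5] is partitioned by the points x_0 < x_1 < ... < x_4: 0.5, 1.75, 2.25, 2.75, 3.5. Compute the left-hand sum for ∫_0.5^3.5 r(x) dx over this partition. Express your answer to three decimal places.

7.049

Subinterval widths: 1.25, 0.5, 0.5, 0.75.
Left endpoints: 0.5, 1.75, 2.25, 2.75.
r(0.5) ≈ 2.121, r(1.75) ≈ 2.398, r(2.25) ≈ 2.500, r(2.75) ≈ 2.598.
Sum = Σ Δx_i · r(x_i).
Sum ≈ 7.049.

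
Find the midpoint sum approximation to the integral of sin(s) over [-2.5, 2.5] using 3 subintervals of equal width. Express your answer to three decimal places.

Δs = (2.5 − (-2.5))/3 = 5/3.
Midpoints: -5/3, 0, 5/3.
f(-5/3) ≈ -0.995, f(0) ≈ 0.000, f(5/3) ≈ 0.995.
Sum = Δs · [f(-5/3) + f(0) + f(5/3)].
Sum ≈ 0.000.

0.000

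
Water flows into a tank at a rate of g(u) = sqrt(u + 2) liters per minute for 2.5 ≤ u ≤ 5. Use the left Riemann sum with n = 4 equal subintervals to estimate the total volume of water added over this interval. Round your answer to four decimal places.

5.8175

Δu = (5 − 2.5)/4 = 0.625.
Left endpoints: 2.5, 3.125, 3.75, 4.375.
g(2.5) ≈ 2.1213, g(3.125) ≈ 2.2638, g(3.75) ≈ 2.3979, g(4.375) ≈ 2.5249.
Sum = Δu · [g(2.5) + g(3.125) + g(3.75) + g(4.375)].
Sum ≈ 5.8175.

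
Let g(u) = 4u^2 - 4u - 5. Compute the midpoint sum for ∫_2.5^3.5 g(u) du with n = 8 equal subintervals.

19.328125

Δu = (3.5 − 2.5)/8 = 0.125.
Midpoints: 2.5625, 2.6875, 2.8125, 2.9375, 3.0625, 3.1875, 3.3125, 3.4375.
g(2.5625) = 11.015625, g(2.6875) = 13.140625, g(2.8125) = 15.390625, g(2.9375) = 17.765625, g(3.0625) = 20.265625, g(3.1875) = 22.890625, g(3.3125) = 25.640625, g(3.4375) = 28.515625.
Sum = Δu · [g(2.5625) + g(2.6875) + g(2.8125) + ...].
Sum = 19.328125.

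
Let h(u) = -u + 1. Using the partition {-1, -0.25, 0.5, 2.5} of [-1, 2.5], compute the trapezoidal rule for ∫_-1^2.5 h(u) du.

Subinterval widths: 0.75, 0.75, 2.
h(-1) = 2, h(-0.25) = 1.25, h(0.5) = 0.5, h(2.5) = -1.5.
On each subinterval the trapezoid contributes (Δu_i/2)·[h(u_{i-1}) + h(u_i)].
Sum = 0.875.

0.875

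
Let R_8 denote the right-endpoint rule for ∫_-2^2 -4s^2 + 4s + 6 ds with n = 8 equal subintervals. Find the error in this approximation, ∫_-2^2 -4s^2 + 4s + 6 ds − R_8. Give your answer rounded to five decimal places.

-3.33333

Exact integral: ∫_-2^2 f(s) ds ≈ 2.6666667.
R_8 = 6.
Error ≈ 2.6666667 − 6 ≈ -3.33333.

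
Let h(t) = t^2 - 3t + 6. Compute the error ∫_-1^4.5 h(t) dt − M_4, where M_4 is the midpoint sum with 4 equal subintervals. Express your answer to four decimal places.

Exact integral: ∫_-1^4.5 h(t) dt ≈ 34.833333.
M_4 ≈ 33.966797.
Error ≈ 34.833333 − 33.966797 ≈ 0.8665.

0.8665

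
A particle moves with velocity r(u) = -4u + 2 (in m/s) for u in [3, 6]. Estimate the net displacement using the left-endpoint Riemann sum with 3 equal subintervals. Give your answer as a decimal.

-42

Δu = (6 − 3)/3 = 1.
Left endpoints: 3, 4, 5.
r(3) = -10, r(4) = -14, r(5) = -18.
Sum = Δu · [r(3) + r(4) + r(5)].
Sum = -42.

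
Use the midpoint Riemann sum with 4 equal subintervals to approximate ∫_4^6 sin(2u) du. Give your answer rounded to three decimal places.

Δu = (6 − 4)/4 = 0.5.
Midpoints: 4.25, 4.75, 5.25, 5.75.
f(4.25) ≈ 0.798, f(4.75) ≈ -0.075, f(5.25) ≈ -0.880, f(5.75) ≈ -0.875.
Sum = Δu · [f(4.25) + f(4.75) + f(5.25) + f(5.75)].
Sum ≈ -0.516.

-0.516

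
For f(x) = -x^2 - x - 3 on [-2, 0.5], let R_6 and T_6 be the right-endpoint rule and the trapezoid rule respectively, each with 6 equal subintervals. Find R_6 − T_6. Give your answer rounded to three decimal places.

R_6 ≈ -8.14525.
T_6 ≈ -8.40567.
R_6 − T_6 ≈ 0.260.

0.260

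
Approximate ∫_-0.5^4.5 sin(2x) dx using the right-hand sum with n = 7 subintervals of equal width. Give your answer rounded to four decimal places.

1.0456

Δx = (4.5 − (-0.5))/7 = 5/7.
Right endpoints: 3/14, 13/14, 23/14, 33/14, 43/14, 53/14, 4.5.
f(3/14) ≈ 0.4156, f(13/14) ≈ 0.9593, f(23/14) ≈ -0.1436, f(33/14) ≈ -1.0000, f(43/14) ≈ -0.1399, f(53/14) ≈ 0.9603, f(4.5) ≈ 0.4121.
Sum = Δx · [f(3/14) + f(13/14) + f(23/14) + ...].
Sum ≈ 1.0456.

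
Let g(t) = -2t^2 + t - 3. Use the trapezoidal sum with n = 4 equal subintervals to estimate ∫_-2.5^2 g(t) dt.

Δt = (2 − (-2.5))/4 = 1.125.
g(-2.5) = -18, g(-1.375) = -8.15625, g(-0.25) = -3.375, g(0.875) = -3.65625, g(2) = -9.
T_4 = (Δt/2)·[g(t_0) + 2g(t_1) + 2g(t_2) + 2g(t_3) + g(t_4)].
Sum = -32.2734375.

-32.2734375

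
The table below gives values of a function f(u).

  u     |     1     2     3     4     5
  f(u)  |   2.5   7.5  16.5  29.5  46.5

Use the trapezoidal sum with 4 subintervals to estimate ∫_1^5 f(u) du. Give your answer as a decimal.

Δu = 1.
T_4 = (1/2)·[2.5 + 2·7.5 + 2·16.5 + 2·29.5 + 46.5] = 78.

78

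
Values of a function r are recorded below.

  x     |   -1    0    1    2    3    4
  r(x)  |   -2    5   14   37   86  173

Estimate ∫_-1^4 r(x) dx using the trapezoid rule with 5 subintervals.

Δx = 1.
T_5 = (1/2)·[(-2) + 2·5 + 2·14 + 2·37 + 2·86 + 173] = 227.5.

227.5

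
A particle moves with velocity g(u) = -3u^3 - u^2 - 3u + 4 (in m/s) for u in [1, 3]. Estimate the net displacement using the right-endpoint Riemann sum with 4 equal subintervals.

-97.25

Δu = (3 − 1)/4 = 0.5.
Right endpoints: 1.5, 2, 2.5, 3.
g(1.5) = -12.875, g(2) = -30, g(2.5) = -56.625, g(3) = -95.
Sum = Δu · [g(1.5) + g(2) + g(2.5) + g(3)].
Sum = -97.25.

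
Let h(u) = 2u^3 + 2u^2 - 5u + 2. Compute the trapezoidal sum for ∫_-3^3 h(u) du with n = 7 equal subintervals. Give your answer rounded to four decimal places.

49.4694

Δu = (3 − (-3))/7 = 6/7.
h(-3) = -19, h(-15/7) = 761/343, h(-9/7) = 2567/343, h(-3/7) = 1493/343, h(3/7) = 131/343, h(9/7) = 1073/343, h(15/7) = 6911/343, h(3) = 59.
T_7 = (Δu/2)·[h(u_0) + 2h(u_1) + ... + 2h(u_{6}) + h(u_7)].
Sum ≈ 49.4694.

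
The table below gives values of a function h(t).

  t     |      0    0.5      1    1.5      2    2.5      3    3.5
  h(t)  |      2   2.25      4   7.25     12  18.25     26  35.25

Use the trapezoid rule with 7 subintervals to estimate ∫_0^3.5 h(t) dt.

Δt = 0.5.
T_7 = (0.5/2)·[2 + 2·2.25 + 2·4 + 2·7.25 + 2·12 + 2·18.25 + 2·26 + 35.25] = 44.1875.

44.1875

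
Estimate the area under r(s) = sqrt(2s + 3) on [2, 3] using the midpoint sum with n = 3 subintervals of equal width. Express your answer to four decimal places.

Δs = (3 − 2)/3 = 1/3.
Midpoints: 13/6, 2.5, 17/6.
r(13/6) ≈ 2.7080, r(2.5) ≈ 2.8284, r(17/6) ≈ 2.9439.
Sum = Δs · [r(13/6) + r(2.5) + r(17/6)].
Sum ≈ 2.8268.

2.8268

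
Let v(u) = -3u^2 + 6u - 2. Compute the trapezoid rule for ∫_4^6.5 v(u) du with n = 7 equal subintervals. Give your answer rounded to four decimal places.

Δu = (6.5 − 4)/7 = 5/14.
v(4) = -26, v(61/14) = -6431/196, v(33/7) = -1979/49, v(71/14) = -9551/196, v(38/7) = -2834/49, v(81/14) = -13271/196, v(43/7) = -3839/49, v(6.5) = -89.75.
T_7 = (Δu/2)·[v(u_0) + 2v(u_1) + ... + 2v(u_{6}) + v(u_7)].
Sum ≈ -137.0344.

-137.0344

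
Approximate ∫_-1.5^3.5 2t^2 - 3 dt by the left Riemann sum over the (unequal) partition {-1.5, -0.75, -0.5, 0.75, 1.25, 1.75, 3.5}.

Subinterval widths: 0.75, 0.25, 1.25, 0.5, 0.5, 1.75.
Left endpoints: -1.5, -0.75, -0.5, 0.75, 1.25, 1.75.
f(-1.5) = 1.5, f(-0.75) = -1.875, f(-0.5) = -2.5, f(0.75) = -1.875, f(1.25) = 0.125, f(1.75) = 3.125.
Sum = Σ Δt_i · f(t_i).
Sum = 2.125.

2.125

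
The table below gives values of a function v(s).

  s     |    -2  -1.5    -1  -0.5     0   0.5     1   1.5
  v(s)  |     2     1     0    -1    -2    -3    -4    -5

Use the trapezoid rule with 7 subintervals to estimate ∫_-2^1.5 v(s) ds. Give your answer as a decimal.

Δs = 0.5.
T_7 = (0.5/2)·[2 + 2·1 + 2·0 + 2·(-1) + 2·(-2) + 2·(-3) + 2·(-4) + (-5)] = -5.25.

-5.25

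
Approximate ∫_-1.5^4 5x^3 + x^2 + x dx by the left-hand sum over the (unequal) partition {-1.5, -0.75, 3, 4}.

126.29296875

Subinterval widths: 0.75, 3.75, 1.
Left endpoints: -1.5, -0.75, 3.
f(-1.5) = -16.125, f(-0.75) = -2.296875, f(3) = 147.
Sum = Σ Δx_i · f(x_i).
Sum = 126.29296875.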